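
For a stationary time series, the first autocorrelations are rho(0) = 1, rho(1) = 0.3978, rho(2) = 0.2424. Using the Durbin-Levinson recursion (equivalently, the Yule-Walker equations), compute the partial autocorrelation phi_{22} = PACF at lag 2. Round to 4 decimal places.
\phi_{22} = 0.1000

The PACF at lag k is phi_{kk}, the last component of the solution
to the Yule-Walker system G_k phi = r_k where
  (G_k)_{ij} = rho(|i - j|), (r_k)_i = rho(i), i,j = 1..k.
Equivalently, Durbin-Levinson gives phi_{kk} iteratively:
  phi_{11} = rho(1)
  phi_{kk} = [rho(k) - sum_{j=1..k-1} phi_{k-1,j} rho(k-j)]
            / [1 - sum_{j=1..k-1} phi_{k-1,j} rho(j)],
  phi_{k,j} = phi_{k-1,j} - phi_{kk} phi_{k-1,k-j},  j = 1..k-1.
Step k = 1:
  phi_11 = rho(1) = 0.3978.
Step k = 2:
  phi_22 = [rho(2) - phi_11 rho(1)] / [1 - phi_11 rho(1)] = [0.2424 - (0.3978)(0.3978)] / [1 - (0.3978)(0.3978)]
         = 0.08415516 / 0.84175516 = 0.1.
Therefore phi_{22} = 0.1000.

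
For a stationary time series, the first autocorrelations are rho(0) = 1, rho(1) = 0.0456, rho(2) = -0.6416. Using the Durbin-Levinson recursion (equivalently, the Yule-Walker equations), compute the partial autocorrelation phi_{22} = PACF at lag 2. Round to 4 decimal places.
\phi_{22} = -0.6450

The PACF at lag k is phi_{kk}, the last component of the solution
to the Yule-Walker system G_k phi = r_k where
  (G_k)_{ij} = rho(|i - j|), (r_k)_i = rho(i), i,j = 1..k.
Equivalently, Durbin-Levinson gives phi_{kk} iteratively:
  phi_{11} = rho(1)
  phi_{kk} = [rho(k) - sum_{j=1..k-1} phi_{k-1,j} rho(k-j)]
            / [1 - sum_{j=1..k-1} phi_{k-1,j} rho(j)],
  phi_{k,j} = phi_{k-1,j} - phi_{kk} phi_{k-1,k-j},  j = 1..k-1.
Step k = 1:
  phi_11 = rho(1) = 0.0456.
Step k = 2:
  phi_22 = [rho(2) - phi_11 rho(1)] / [1 - phi_11 rho(1)] = [-0.6416 - (0.0456)(0.0456)] / [1 - (0.0456)(0.0456)]
         = -0.64367936 / 0.99792064 = -0.645.
Therefore phi_{22} = -0.6450.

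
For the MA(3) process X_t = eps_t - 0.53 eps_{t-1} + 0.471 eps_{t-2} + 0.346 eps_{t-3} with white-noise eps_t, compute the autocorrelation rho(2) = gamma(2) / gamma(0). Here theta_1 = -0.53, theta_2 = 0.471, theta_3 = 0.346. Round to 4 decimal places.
\rho(2) = 0.1773

For an MA(q) process with theta_0 = 1, the autocovariance is
  gamma(k) = sigma^2 * sum_{i=0..q-k} theta_i * theta_{i+k},
and rho(k) = gamma(k) / gamma(0). Sigma^2 cancels.
  numerator   = (1)*(0.471) + (-0.53)*(0.346) = 0.28762.
  denominator = (1)^2 + (-0.53)^2 + (0.471)^2 + (0.346)^2 = 1.622457.
  rho(2) = 0.28762 / 1.622457 = 0.1773.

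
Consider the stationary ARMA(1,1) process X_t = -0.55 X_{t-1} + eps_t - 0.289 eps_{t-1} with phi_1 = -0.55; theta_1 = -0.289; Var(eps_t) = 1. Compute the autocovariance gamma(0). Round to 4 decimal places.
\gamma(0) = 2.0092

Multiply the model equation by X_{t-k} and take expectations. With theta_0 = psi_0 = 1 and psi_j the MA(infinity) weights, this gives
  gamma(k) - sum_i phi_i gamma(k-i) = c_k,
  c_k = sigma^2 * sum_{j=k..q} theta_j psi_{j-k}   (c_k = 0 for k > q),
using gamma(-m) = gamma(m).
psi-weights needed (psi_j = theta_j + sum_i phi_i psi_{j-i}):
  psi_1 = theta_1 + phi_1 = -0.289 + (-0.55) = -0.839
Right-hand sides:
  c_0 = sigma^2 (1 + theta_1 psi_1) = 1 * (1 + (-0.289)(-0.839)) = 1 * 1.242471 = 1.242471
  c_1 = sigma^2 theta_1 = 1 * (-0.289) = -0.289
  c_2 = 0
Equations for k = 0 and k = 1 (AR order 1):
  gamma(0) = phi_1 gamma(1) + c_0
  gamma(1) = phi_1 gamma(0) + c_1
Substituting the second into the first: gamma(0) (1 - phi_1^2) = c_0 + phi_1 c_1, so
  gamma(0) = (c_0 + phi_1 c_1) / (1 - phi_1^2) = (1.242471 + (-0.55)(-0.289)) / (1 - (-0.55)^2) = 1.401421 / 0.6975 = 2.009206.
Therefore gamma(0) = 2.0092 (to 4 decimal places).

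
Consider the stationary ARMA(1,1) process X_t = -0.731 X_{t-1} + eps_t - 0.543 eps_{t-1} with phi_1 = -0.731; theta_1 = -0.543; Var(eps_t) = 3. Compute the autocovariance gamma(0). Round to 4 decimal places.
\gamma(0) = 13.4571

Multiply the model equation by X_{t-k} and take expectations. With theta_0 = psi_0 = 1 and psi_j the MA(infinity) weights, this gives
  gamma(k) - sum_i phi_i gamma(k-i) = c_k,
  c_k = sigma^2 * sum_{j=k..q} theta_j psi_{j-k}   (c_k = 0 for k > q),
using gamma(-m) = gamma(m).
psi-weights needed (psi_j = theta_j + sum_i phi_i psi_{j-i}):
  psi_1 = theta_1 + phi_1 = -0.543 + (-0.731) = -1.274
Right-hand sides:
  c_0 = sigma^2 (1 + theta_1 psi_1) = 3 * (1 + (-0.543)(-1.274)) = 3 * 1.691782 = 5.075346
  c_1 = sigma^2 theta_1 = 3 * (-0.543) = -1.629
  c_2 = 0
Equations for k = 0 and k = 1 (AR order 1):
  gamma(0) = phi_1 gamma(1) + c_0
  gamma(1) = phi_1 gamma(0) + c_1
Substituting the second into the first: gamma(0) (1 - phi_1^2) = c_0 + phi_1 c_1, so
  gamma(0) = (c_0 + phi_1 c_1) / (1 - phi_1^2) = (5.075346 + (-0.731)(-1.629)) / (1 - (-0.731)^2) = 6.266145 / 0.465639 = 13.457088.
Therefore gamma(0) = 13.4571 (to 4 decimal places).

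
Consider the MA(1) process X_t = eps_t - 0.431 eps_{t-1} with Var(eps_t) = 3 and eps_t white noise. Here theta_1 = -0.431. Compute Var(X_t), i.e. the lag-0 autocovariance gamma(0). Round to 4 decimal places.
\gamma(0) = 3.5573

For an MA(q) process X_t = eps_t + sum_i theta_i eps_{t-i} with
Var(eps_t) = sigma^2, the variance is
  gamma(0) = sigma^2 * (1 + sum_i theta_i^2).
  sum_i theta_i^2 = (-0.431)^2 = 0.185761.
  gamma(0) = 3 * (1 + 0.185761) = 3 * 1.185761 = 3.557283, which rounds to 3.5573.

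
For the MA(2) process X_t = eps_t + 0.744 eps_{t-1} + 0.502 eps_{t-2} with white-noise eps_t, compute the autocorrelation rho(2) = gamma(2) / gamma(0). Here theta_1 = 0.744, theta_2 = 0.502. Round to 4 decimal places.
\rho(2) = 0.2780

For an MA(q) process with theta_0 = 1, the autocovariance is
  gamma(k) = sigma^2 * sum_{i=0..q-k} theta_i * theta_{i+k},
and rho(k) = gamma(k) / gamma(0). Sigma^2 cancels.
  numerator   = (1)*(0.502) = 0.502.
  denominator = (1)^2 + (0.744)^2 + (0.502)^2 = 1.80554.
  rho(2) = 0.502 / 1.80554 = 0.2780.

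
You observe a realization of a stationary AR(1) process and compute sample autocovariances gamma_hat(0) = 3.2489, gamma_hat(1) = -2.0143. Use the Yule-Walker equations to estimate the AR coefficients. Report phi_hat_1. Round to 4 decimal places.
\hat\phi_{1} = -0.6200

The Yule-Walker equations for an AR(p) process read, in matrix form,
  Gamma_p phi = r_p,   with   (Gamma_p)_{ij} = gamma(|i - j|),
                       (r_p)_i = gamma(i),   i,j = 1..p.
Substitute the sample gammas (Toeplitz matrix and right-hand side of size 1):
  Gamma_p = [[3.2489]]
  r_p     = [-2.0143]
With p = 1 this is the single equation gamma(0) phi_1 = gamma(1):
  phi_hat_1 = gamma(1) / gamma(0) = -2.0143 / 3.2489 = -0.6200.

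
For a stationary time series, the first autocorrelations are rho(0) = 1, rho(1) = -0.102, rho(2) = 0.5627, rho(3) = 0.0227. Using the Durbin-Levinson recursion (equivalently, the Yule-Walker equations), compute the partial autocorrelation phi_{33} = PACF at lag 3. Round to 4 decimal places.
\phi_{33} = 0.1541

The PACF at lag k is phi_{kk}, the last component of the solution
to the Yule-Walker system G_k phi = r_k where
  (G_k)_{ij} = rho(|i - j|), (r_k)_i = rho(i), i,j = 1..k.
Equivalently, Durbin-Levinson gives phi_{kk} iteratively:
  phi_{11} = rho(1)
  phi_{kk} = [rho(k) - sum_{j=1..k-1} phi_{k-1,j} rho(k-j)]
            / [1 - sum_{j=1..k-1} phi_{k-1,j} rho(j)],
  phi_{k,j} = phi_{k-1,j} - phi_{kk} phi_{k-1,k-j},  j = 1..k-1.
Step k = 1:
  phi_11 = rho(1) = -0.102.
Step k = 2:
  phi_22 = [rho(2) - phi_11 rho(1)] / [1 - phi_11 rho(1)] = [0.5627 - (-0.102)(-0.102)] / [1 - (-0.102)(-0.102)]
         = 0.552296 / 0.989596 = 0.558102.
  Update: phi_21 = phi_11 - phi_22 phi_11 = -0.102 - (0.558102)(-0.102) = -0.045074.
Step k = 3:
  phi_33 = [rho(3) - phi_21 rho(2) - phi_22 rho(1)] / [1 - phi_21 rho(1) - phi_22 rho(2)]
    numerator   = 0.0227 - (-0.045074)(0.5627) - (0.558102)(-0.102) = 0.10498934
    denominator = 1 - (-0.045074)(-0.102) - (0.558102)(0.5627) = 0.68135822
  phi_33 = 0.10498934 / 0.68135822 = 0.1541.
Therefore phi_{33} = 0.1541.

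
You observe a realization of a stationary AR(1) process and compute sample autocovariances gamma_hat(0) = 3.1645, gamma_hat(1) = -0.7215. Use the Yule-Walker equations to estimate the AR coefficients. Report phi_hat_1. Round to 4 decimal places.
\hat\phi_{1} = -0.2280

The Yule-Walker equations for an AR(p) process read, in matrix form,
  Gamma_p phi = r_p,   with   (Gamma_p)_{ij} = gamma(|i - j|),
                       (r_p)_i = gamma(i),   i,j = 1..p.
Substitute the sample gammas (Toeplitz matrix and right-hand side of size 1):
  Gamma_p = [[3.1645]]
  r_p     = [-0.7215]
With p = 1 this is the single equation gamma(0) phi_1 = gamma(1):
  phi_hat_1 = gamma(1) / gamma(0) = -0.7215 / 3.1645 = -0.2280.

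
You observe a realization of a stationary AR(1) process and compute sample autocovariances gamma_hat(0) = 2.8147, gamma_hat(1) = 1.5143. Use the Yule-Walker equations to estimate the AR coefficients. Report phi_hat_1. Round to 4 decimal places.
\hat\phi_{1} = 0.5380

The Yule-Walker equations for an AR(p) process read, in matrix form,
  Gamma_p phi = r_p,   with   (Gamma_p)_{ij} = gamma(|i - j|),
                       (r_p)_i = gamma(i),   i,j = 1..p.
Substitute the sample gammas (Toeplitz matrix and right-hand side of size 1):
  Gamma_p = [[2.8147]]
  r_p     = [1.5143]
With p = 1 this is the single equation gamma(0) phi_1 = gamma(1):
  phi_hat_1 = gamma(1) / gamma(0) = 1.5143 / 2.8147 = 0.5380.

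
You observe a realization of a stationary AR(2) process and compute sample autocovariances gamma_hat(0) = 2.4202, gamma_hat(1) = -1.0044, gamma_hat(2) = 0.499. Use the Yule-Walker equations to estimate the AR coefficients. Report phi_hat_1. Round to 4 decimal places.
\hat\phi_{1} = -0.3980

The Yule-Walker equations for an AR(p) process read, in matrix form,
  Gamma_p phi = r_p,   with   (Gamma_p)_{ij} = gamma(|i - j|),
                       (r_p)_i = gamma(i),   i,j = 1..p.
Substitute the sample gammas (Toeplitz matrix and right-hand side of size 2):
  Gamma_p = [[2.4202, -1.0044], [-1.0044, 2.4202]]
  r_p     = [-1.0044, 0.499]
Written out:
  2.4202 phi_1 - 1.0044 phi_2 = -1.0044
  -1.0044 phi_1 + 2.4202 phi_2 = 0.499
Solve by Cramer's rule:
  det = gamma(0)^2 - gamma(1)^2 = (2.4202)^2 - (-1.0044)^2 = 5.85736804 - 1.00881936 = 4.84854868
  phi_hat_1 = [gamma(1) gamma(0) - gamma(1) gamma(2)] / det = [(-1.0044)(2.4202) - (-1.0044)(0.499)] / 4.84854868 = -1.92965328 / 4.84854868 = -0.398
  phi_hat_2 = [gamma(0) gamma(2) - gamma(1)^2] / det = [(2.4202)(0.499) - (-1.0044)^2] / 4.84854868 = 0.19886044 / 4.84854868 = 0.041
So phi_hat = [-0.3980, 0.0410].
Therefore phi_hat_1 = -0.3980.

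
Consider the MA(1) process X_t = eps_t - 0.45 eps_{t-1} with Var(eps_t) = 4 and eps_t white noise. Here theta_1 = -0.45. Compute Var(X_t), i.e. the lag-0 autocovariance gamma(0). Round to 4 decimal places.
\gamma(0) = 4.8100

For an MA(q) process X_t = eps_t + sum_i theta_i eps_{t-i} with
Var(eps_t) = sigma^2, the variance is
  gamma(0) = sigma^2 * (1 + sum_i theta_i^2).
  sum_i theta_i^2 = (-0.45)^2 = 0.2025.
  gamma(0) = 4 * (1 + 0.2025) = 4 * 1.2025 = 4.81, which rounds to 4.8100.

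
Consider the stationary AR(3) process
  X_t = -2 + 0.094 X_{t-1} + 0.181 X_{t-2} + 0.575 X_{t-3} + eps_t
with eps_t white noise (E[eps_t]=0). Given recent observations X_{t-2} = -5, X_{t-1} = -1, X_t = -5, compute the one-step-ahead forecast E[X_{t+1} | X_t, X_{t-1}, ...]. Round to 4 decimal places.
E[X_{t+1} \mid \mathcal F_t] = -5.5260

For an AR(p) model X_t = c + sum_i phi_i X_{t-i} + eps_t, the
one-step-ahead conditional mean is
  E[X_{t+1} | X_t, ...] = c + sum_i phi_i X_{t+1-i}.
Substitute known values:
  E[X_{t+1} | ...] = -2 + (0.094) * (-5) + (0.181) * (-1) + (0.575) * (-5)
                   = -5.5260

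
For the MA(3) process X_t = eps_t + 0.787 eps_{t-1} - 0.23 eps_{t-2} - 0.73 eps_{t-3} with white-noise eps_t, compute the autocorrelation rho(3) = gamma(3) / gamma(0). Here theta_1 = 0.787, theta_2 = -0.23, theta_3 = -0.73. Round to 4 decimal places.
\rho(3) = -0.3310

For an MA(q) process with theta_0 = 1, the autocovariance is
  gamma(k) = sigma^2 * sum_{i=0..q-k} theta_i * theta_{i+k},
and rho(k) = gamma(k) / gamma(0). Sigma^2 cancels.
  numerator   = (1)*(-0.73) = -0.73.
  denominator = (1)^2 + (0.787)^2 + (-0.23)^2 + (-0.73)^2 = 2.205169.
  rho(3) = -0.73 / 2.205169 = -0.3310.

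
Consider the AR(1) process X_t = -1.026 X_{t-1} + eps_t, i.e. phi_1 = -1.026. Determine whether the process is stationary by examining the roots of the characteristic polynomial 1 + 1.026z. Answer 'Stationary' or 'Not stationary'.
\text{Not stationary}

The AR(p) characteristic polynomial is P(z) = 1 + 1.026z.
Stationarity requires all roots to lie outside the unit circle, i.e. |z| > 1 for every root.
This is linear in z: 1 + (1.026) z = 0  =>  z = -1/(1.026) = -0.974659,  |z| = 0.974659.
Moduli of all roots: 0.9747.
All moduli strictly greater than 1? No.
Verdict: Not stationary.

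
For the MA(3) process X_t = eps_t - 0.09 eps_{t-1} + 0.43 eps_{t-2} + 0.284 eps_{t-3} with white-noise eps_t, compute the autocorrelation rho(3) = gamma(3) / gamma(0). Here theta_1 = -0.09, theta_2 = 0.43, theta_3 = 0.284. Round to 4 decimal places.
\rho(3) = 0.2230

For an MA(q) process with theta_0 = 1, the autocovariance is
  gamma(k) = sigma^2 * sum_{i=0..q-k} theta_i * theta_{i+k},
and rho(k) = gamma(k) / gamma(0). Sigma^2 cancels.
  numerator   = (1)*(0.284) = 0.284.
  denominator = (1)^2 + (-0.09)^2 + (0.43)^2 + (0.284)^2 = 1.273656.
  rho(3) = 0.284 / 1.273656 = 0.2230.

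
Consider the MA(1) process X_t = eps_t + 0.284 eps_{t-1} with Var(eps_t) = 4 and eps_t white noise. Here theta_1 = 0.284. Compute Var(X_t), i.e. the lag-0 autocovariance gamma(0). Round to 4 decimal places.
\gamma(0) = 4.3226

For an MA(q) process X_t = eps_t + sum_i theta_i eps_{t-i} with
Var(eps_t) = sigma^2, the variance is
  gamma(0) = sigma^2 * (1 + sum_i theta_i^2).
  sum_i theta_i^2 = (0.284)^2 = 0.080656.
  gamma(0) = 4 * (1 + 0.080656) = 4 * 1.080656 = 4.322624, which rounds to 4.3226.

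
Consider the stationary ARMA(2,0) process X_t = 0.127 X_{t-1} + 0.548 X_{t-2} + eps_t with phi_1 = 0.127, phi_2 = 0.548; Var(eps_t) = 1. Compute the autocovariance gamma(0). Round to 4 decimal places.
\gamma(0) = 1.5517

Multiply the model equation by X_{t-k} and take expectations. With theta_0 = psi_0 = 1 and psi_j the MA(infinity) weights, this gives
  gamma(k) - sum_i phi_i gamma(k-i) = c_k,
  c_k = sigma^2 * sum_{j=k..q} theta_j psi_{j-k}   (c_k = 0 for k > q),
using gamma(-m) = gamma(m).
Pure AR (q = 0): c_0 = sigma^2 = 1, c_k = 0 for k >= 1.
Equations for k = 0, 1, 2 (AR order 2, c_2 = 0):
  (E0) gamma(0) = phi_1 gamma(1) + phi_2 gamma(2) + c_0
  (E1) gamma(1) = phi_1 gamma(0) + phi_2 gamma(1) + c_1
  (E2) gamma(2) = phi_1 gamma(1) + phi_2 gamma(0)
From (E1): gamma(1) = A gamma(0) + B with
  A = phi_1 / (1 - phi_2) = 0.127 / 0.452 = 0.280973,   B = c_1 / (1 - phi_2) = 0 / 0.452 = 0.
Insert (E2) into (E0): gamma(0) (1 - phi_2^2) = phi_1 (1 + phi_2) gamma(1) + c_0.
  phi_1 (1 + phi_2) = (0.127)(1.548) = 0.196596,   1 - phi_2^2 = 0.699696.
Replace gamma(1) by A gamma(0) + B and collect gamma(0):
  gamma(0) [0.699696 - (0.196596)(0.280973)] = c_0 = 1
  gamma(0) * 0.644458 = 1
  gamma(0) = 1 / 0.644458 = 1.551692.
Therefore gamma(0) = 1.5517 (to 4 decimal places).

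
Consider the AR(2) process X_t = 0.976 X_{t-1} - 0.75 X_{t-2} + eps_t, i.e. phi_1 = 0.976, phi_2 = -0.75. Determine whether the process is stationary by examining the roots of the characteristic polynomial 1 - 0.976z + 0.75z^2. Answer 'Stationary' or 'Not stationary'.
\text{Stationary}

The AR(p) characteristic polynomial is P(z) = 1 - 0.976z + 0.75z^2.
Stationarity requires all roots to lie outside the unit circle, i.e. |z| > 1 for every root.
Set 1 + (-0.976) z + (0.75) z^2 = 0, i.e. a z^2 + b z + c = 0 with a = 0.75, b = -0.976, c = 1.
Discriminant D = b^2 - 4ac = (-0.976)^2 - 4*(0.75)*1 = 0.952576 - (3) = -2.047424.
D < 0, so the roots are the complex-conjugate pair z = (-b +/- i sqrt(-D)) / (2a) = 0.6507 +/- 0.9539i.
For a conjugate pair |z|^2 = z * conj(z) = (product of roots) = c/a = 1/(0.75) = 1.333333, so |z| = sqrt(1.333333) = 1.1547 for both roots.
Moduli of all roots: 1.1547, 1.1547.
All moduli strictly greater than 1? Yes.
Verdict: Stationary.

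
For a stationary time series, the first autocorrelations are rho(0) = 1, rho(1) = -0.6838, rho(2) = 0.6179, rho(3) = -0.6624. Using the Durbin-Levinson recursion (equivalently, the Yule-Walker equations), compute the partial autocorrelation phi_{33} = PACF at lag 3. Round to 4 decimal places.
\phi_{33} = -0.3390

The PACF at lag k is phi_{kk}, the last component of the solution
to the Yule-Walker system G_k phi = r_k where
  (G_k)_{ij} = rho(|i - j|), (r_k)_i = rho(i), i,j = 1..k.
Equivalently, Durbin-Levinson gives phi_{kk} iteratively:
  phi_{11} = rho(1)
  phi_{kk} = [rho(k) - sum_{j=1..k-1} phi_{k-1,j} rho(k-j)]
            / [1 - sum_{j=1..k-1} phi_{k-1,j} rho(j)],
  phi_{k,j} = phi_{k-1,j} - phi_{kk} phi_{k-1,k-j},  j = 1..k-1.
Step k = 1:
  phi_11 = rho(1) = -0.6838.
Step k = 2:
  phi_22 = [rho(2) - phi_11 rho(1)] / [1 - phi_11 rho(1)] = [0.6179 - (-0.6838)(-0.6838)] / [1 - (-0.6838)(-0.6838)]
         = 0.15031756 / 0.53241756 = 0.28233.
  Update: phi_21 = phi_11 - phi_22 phi_11 = -0.6838 - (0.28233)(-0.6838) = -0.490743.
Step k = 3:
  phi_33 = [rho(3) - phi_21 rho(2) - phi_22 rho(1)] / [1 - phi_21 rho(1) - phi_22 rho(2)]
    numerator   = -0.6624 - (-0.490743)(0.6179) - (0.28233)(-0.6838) = -0.16611275
    denominator = 1 - (-0.490743)(-0.6838) - (0.28233)(0.6179) = 0.48997837
  phi_33 = -0.16611275 / 0.48997837 = -0.339.
Therefore phi_{33} = -0.3390.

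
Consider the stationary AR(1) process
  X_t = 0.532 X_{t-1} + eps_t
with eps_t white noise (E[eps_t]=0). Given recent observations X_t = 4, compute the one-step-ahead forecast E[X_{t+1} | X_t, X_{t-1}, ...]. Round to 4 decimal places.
E[X_{t+1} \mid \mathcal F_t] = 2.1280

For an AR(p) model X_t = c + sum_i phi_i X_{t-i} + eps_t, the
one-step-ahead conditional mean is
  E[X_{t+1} | X_t, ...] = c + sum_i phi_i X_{t+1-i}.
Substitute known values:
  E[X_{t+1} | ...] = (0.532) * (4)
                   = 2.1280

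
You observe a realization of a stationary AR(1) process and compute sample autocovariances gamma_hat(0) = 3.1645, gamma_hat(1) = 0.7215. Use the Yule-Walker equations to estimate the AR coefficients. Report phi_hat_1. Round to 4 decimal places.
\hat\phi_{1} = 0.2280

The Yule-Walker equations for an AR(p) process read, in matrix form,
  Gamma_p phi = r_p,   with   (Gamma_p)_{ij} = gamma(|i - j|),
                       (r_p)_i = gamma(i),   i,j = 1..p.
Substitute the sample gammas (Toeplitz matrix and right-hand side of size 1):
  Gamma_p = [[3.1645]]
  r_p     = [0.7215]
With p = 1 this is the single equation gamma(0) phi_1 = gamma(1):
  phi_hat_1 = gamma(1) / gamma(0) = 0.7215 / 3.1645 = 0.2280.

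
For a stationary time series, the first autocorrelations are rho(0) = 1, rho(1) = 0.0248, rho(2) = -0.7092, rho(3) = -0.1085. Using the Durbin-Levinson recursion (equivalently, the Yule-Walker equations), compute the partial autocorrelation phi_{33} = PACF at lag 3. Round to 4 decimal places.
\phi_{33} = -0.1228

The PACF at lag k is phi_{kk}, the last component of the solution
to the Yule-Walker system G_k phi = r_k where
  (G_k)_{ij} = rho(|i - j|), (r_k)_i = rho(i), i,j = 1..k.
Equivalently, Durbin-Levinson gives phi_{kk} iteratively:
  phi_{11} = rho(1)
  phi_{kk} = [rho(k) - sum_{j=1..k-1} phi_{k-1,j} rho(k-j)]
            / [1 - sum_{j=1..k-1} phi_{k-1,j} rho(j)],
  phi_{k,j} = phi_{k-1,j} - phi_{kk} phi_{k-1,k-j},  j = 1..k-1.
Step k = 1:
  phi_11 = rho(1) = 0.0248.
Step k = 2:
  phi_22 = [rho(2) - phi_11 rho(1)] / [1 - phi_11 rho(1)] = [-0.7092 - (0.0248)(0.0248)] / [1 - (0.0248)(0.0248)]
         = -0.70981504 / 0.99938496 = -0.710252.
  Update: phi_21 = phi_11 - phi_22 phi_11 = 0.0248 - (-0.710252)(0.0248) = 0.042414.
Step k = 3:
  phi_33 = [rho(3) - phi_21 rho(2) - phi_22 rho(1)] / [1 - phi_21 rho(1) - phi_22 rho(2)]
    numerator   = -0.1085 - (0.042414)(-0.7092) - (-0.710252)(0.0248) = -0.06080557
    denominator = 1 - (0.042414)(0.0248) - (-0.710252)(-0.7092) = 0.4952375
  phi_33 = -0.06080557 / 0.4952375 = -0.1228.
Therefore phi_{33} = -0.1228.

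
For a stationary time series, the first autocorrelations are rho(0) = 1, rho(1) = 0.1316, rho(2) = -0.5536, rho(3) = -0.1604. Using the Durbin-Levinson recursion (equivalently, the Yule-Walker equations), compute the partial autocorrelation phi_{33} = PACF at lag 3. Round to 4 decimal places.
\phi_{33} = 0.0480

The PACF at lag k is phi_{kk}, the last component of the solution
to the Yule-Walker system G_k phi = r_k where
  (G_k)_{ij} = rho(|i - j|), (r_k)_i = rho(i), i,j = 1..k.
Equivalently, Durbin-Levinson gives phi_{kk} iteratively:
  phi_{11} = rho(1)
  phi_{kk} = [rho(k) - sum_{j=1..k-1} phi_{k-1,j} rho(k-j)]
            / [1 - sum_{j=1..k-1} phi_{k-1,j} rho(j)],
  phi_{k,j} = phi_{k-1,j} - phi_{kk} phi_{k-1,k-j},  j = 1..k-1.
Step k = 1:
  phi_11 = rho(1) = 0.1316.
Step k = 2:
  phi_22 = [rho(2) - phi_11 rho(1)] / [1 - phi_11 rho(1)] = [-0.5536 - (0.1316)(0.1316)] / [1 - (0.1316)(0.1316)]
         = -0.57091856 / 0.98268144 = -0.58098.
  Update: phi_21 = phi_11 - phi_22 phi_11 = 0.1316 - (-0.58098)(0.1316) = 0.208057.
Step k = 3:
  phi_33 = [rho(3) - phi_21 rho(2) - phi_22 rho(1)] / [1 - phi_21 rho(1) - phi_22 rho(2)]
    numerator   = -0.1604 - (0.208057)(-0.5536) - (-0.58098)(0.1316) = 0.03123737
    denominator = 1 - (0.208057)(0.1316) - (-0.58098)(-0.5536) = 0.650989
  phi_33 = 0.03123737 / 0.650989 = 0.048.
Therefore phi_{33} = 0.0480.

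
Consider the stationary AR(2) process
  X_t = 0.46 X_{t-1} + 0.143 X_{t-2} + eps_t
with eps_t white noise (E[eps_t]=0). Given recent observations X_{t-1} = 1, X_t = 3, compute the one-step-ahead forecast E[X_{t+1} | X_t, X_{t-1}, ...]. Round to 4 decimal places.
E[X_{t+1} \mid \mathcal F_t] = 1.5230

For an AR(p) model X_t = c + sum_i phi_i X_{t-i} + eps_t, the
one-step-ahead conditional mean is
  E[X_{t+1} | X_t, ...] = c + sum_i phi_i X_{t+1-i}.
Substitute known values:
  E[X_{t+1} | ...] = (0.46) * (3) + (0.143) * (1)
                   = 1.5230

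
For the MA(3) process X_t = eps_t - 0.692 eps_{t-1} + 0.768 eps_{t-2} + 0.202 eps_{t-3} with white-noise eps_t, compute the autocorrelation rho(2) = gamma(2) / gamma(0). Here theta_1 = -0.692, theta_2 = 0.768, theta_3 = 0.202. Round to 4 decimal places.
\rho(2) = 0.2978

For an MA(q) process with theta_0 = 1, the autocovariance is
  gamma(k) = sigma^2 * sum_{i=0..q-k} theta_i * theta_{i+k},
and rho(k) = gamma(k) / gamma(0). Sigma^2 cancels.
  numerator   = (1)*(0.768) + (-0.692)*(0.202) = 0.628216.
  denominator = (1)^2 + (-0.692)^2 + (0.768)^2 + (0.202)^2 = 2.109492.
  rho(2) = 0.628216 / 2.109492 = 0.2978.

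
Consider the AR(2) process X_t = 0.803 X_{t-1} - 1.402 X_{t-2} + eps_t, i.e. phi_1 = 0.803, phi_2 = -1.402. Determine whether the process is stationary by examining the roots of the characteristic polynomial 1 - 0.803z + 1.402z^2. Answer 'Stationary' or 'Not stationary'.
\text{Not stationary}

The AR(p) characteristic polynomial is P(z) = 1 - 0.803z + 1.402z^2.
Stationarity requires all roots to lie outside the unit circle, i.e. |z| > 1 for every root.
Set 1 + (-0.803) z + (1.402) z^2 = 0, i.e. a z^2 + b z + c = 0 with a = 1.402, b = -0.803, c = 1.
Discriminant D = b^2 - 4ac = (-0.803)^2 - 4*(1.402)*1 = 0.644809 - (5.608) = -4.963191.
D < 0, so the roots are the complex-conjugate pair z = (-b +/- i sqrt(-D)) / (2a) = 0.2864 +/- 0.7945i.
For a conjugate pair |z|^2 = z * conj(z) = (product of roots) = c/a = 1/(1.402) = 0.713267, so |z| = sqrt(0.713267) = 0.8446 for both roots.
Moduli of all roots: 0.8446, 0.8446.
All moduli strictly greater than 1? No.
Verdict: Not stationary.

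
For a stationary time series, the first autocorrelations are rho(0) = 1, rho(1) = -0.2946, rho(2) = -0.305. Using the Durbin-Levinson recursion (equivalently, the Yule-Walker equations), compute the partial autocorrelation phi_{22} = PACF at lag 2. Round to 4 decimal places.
\phi_{22} = -0.4290

The PACF at lag k is phi_{kk}, the last component of the solution
to the Yule-Walker system G_k phi = r_k where
  (G_k)_{ij} = rho(|i - j|), (r_k)_i = rho(i), i,j = 1..k.
Equivalently, Durbin-Levinson gives phi_{kk} iteratively:
  phi_{11} = rho(1)
  phi_{kk} = [rho(k) - sum_{j=1..k-1} phi_{k-1,j} rho(k-j)]
            / [1 - sum_{j=1..k-1} phi_{k-1,j} rho(j)],
  phi_{k,j} = phi_{k-1,j} - phi_{kk} phi_{k-1,k-j},  j = 1..k-1.
Step k = 1:
  phi_11 = rho(1) = -0.2946.
Step k = 2:
  phi_22 = [rho(2) - phi_11 rho(1)] / [1 - phi_11 rho(1)] = [-0.305 - (-0.2946)(-0.2946)] / [1 - (-0.2946)(-0.2946)]
         = -0.39178916 / 0.91321084 = -0.429.
Therefore phi_{22} = -0.4290.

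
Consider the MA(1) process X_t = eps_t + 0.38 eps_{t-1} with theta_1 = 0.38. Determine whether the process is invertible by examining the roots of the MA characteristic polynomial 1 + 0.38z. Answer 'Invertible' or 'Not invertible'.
\text{Invertible}

The MA(q) characteristic polynomial is P(z) = 1 + 0.38z.
Invertibility requires all roots to lie outside the unit circle, i.e. |z| > 1 for every root.
This is linear in z: 1 + (0.38) z = 0  =>  z = -1/(0.38) = -2.631579,  |z| = 2.631579.
Moduli of all roots: 2.6316.
All moduli strictly greater than 1? Yes.
Verdict: Invertible.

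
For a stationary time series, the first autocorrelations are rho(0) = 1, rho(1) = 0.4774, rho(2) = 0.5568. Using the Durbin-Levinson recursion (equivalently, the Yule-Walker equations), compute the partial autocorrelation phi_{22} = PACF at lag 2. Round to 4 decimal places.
\phi_{22} = 0.4260

The PACF at lag k is phi_{kk}, the last component of the solution
to the Yule-Walker system G_k phi = r_k where
  (G_k)_{ij} = rho(|i - j|), (r_k)_i = rho(i), i,j = 1..k.
Equivalently, Durbin-Levinson gives phi_{kk} iteratively:
  phi_{11} = rho(1)
  phi_{kk} = [rho(k) - sum_{j=1..k-1} phi_{k-1,j} rho(k-j)]
            / [1 - sum_{j=1..k-1} phi_{k-1,j} rho(j)],
  phi_{k,j} = phi_{k-1,j} - phi_{kk} phi_{k-1,k-j},  j = 1..k-1.
Step k = 1:
  phi_11 = rho(1) = 0.4774.
Step k = 2:
  phi_22 = [rho(2) - phi_11 rho(1)] / [1 - phi_11 rho(1)] = [0.5568 - (0.4774)(0.4774)] / [1 - (0.4774)(0.4774)]
         = 0.32888924 / 0.77208924 = 0.426.
Therefore phi_{22} = 0.4260.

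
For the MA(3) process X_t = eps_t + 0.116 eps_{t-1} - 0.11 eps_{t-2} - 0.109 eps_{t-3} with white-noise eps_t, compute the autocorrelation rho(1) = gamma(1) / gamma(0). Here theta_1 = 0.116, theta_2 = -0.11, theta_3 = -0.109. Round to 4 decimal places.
\rho(1) = 0.1111

For an MA(q) process with theta_0 = 1, the autocovariance is
  gamma(k) = sigma^2 * sum_{i=0..q-k} theta_i * theta_{i+k},
and rho(k) = gamma(k) / gamma(0). Sigma^2 cancels.
  numerator   = (1)*(0.116) + (0.116)*(-0.11) + (-0.11)*(-0.109) = 0.11523.
  denominator = (1)^2 + (0.116)^2 + (-0.11)^2 + (-0.109)^2 = 1.037437.
  rho(1) = 0.11523 / 1.037437 = 0.1111.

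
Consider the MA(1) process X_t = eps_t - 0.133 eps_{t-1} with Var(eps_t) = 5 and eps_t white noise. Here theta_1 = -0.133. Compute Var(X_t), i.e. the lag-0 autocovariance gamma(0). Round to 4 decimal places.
\gamma(0) = 5.0884

For an MA(q) process X_t = eps_t + sum_i theta_i eps_{t-i} with
Var(eps_t) = sigma^2, the variance is
  gamma(0) = sigma^2 * (1 + sum_i theta_i^2).
  sum_i theta_i^2 = (-0.133)^2 = 0.017689.
  gamma(0) = 5 * (1 + 0.017689) = 5 * 1.017689 = 5.088445, which rounds to 5.0884.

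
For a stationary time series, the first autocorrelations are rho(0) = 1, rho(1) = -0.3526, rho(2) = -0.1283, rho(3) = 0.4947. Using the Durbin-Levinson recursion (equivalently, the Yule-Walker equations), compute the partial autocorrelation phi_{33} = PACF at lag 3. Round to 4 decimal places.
\phi_{33} = 0.4169

The PACF at lag k is phi_{kk}, the last component of the solution
to the Yule-Walker system G_k phi = r_k where
  (G_k)_{ij} = rho(|i - j|), (r_k)_i = rho(i), i,j = 1..k.
Equivalently, Durbin-Levinson gives phi_{kk} iteratively:
  phi_{11} = rho(1)
  phi_{kk} = [rho(k) - sum_{j=1..k-1} phi_{k-1,j} rho(k-j)]
            / [1 - sum_{j=1..k-1} phi_{k-1,j} rho(j)],
  phi_{k,j} = phi_{k-1,j} - phi_{kk} phi_{k-1,k-j},  j = 1..k-1.
Step k = 1:
  phi_11 = rho(1) = -0.3526.
Step k = 2:
  phi_22 = [rho(2) - phi_11 rho(1)] / [1 - phi_11 rho(1)] = [-0.1283 - (-0.3526)(-0.3526)] / [1 - (-0.3526)(-0.3526)]
         = -0.25262676 / 0.87567324 = -0.288494.
  Update: phi_21 = phi_11 - phi_22 phi_11 = -0.3526 - (-0.288494)(-0.3526) = -0.454323.
Step k = 3:
  phi_33 = [rho(3) - phi_21 rho(2) - phi_22 rho(1)] / [1 - phi_21 rho(1) - phi_22 rho(2)]
    numerator   = 0.4947 - (-0.454323)(-0.1283) - (-0.288494)(-0.3526) = 0.33468725
    denominator = 1 - (-0.454323)(-0.3526) - (-0.288494)(-0.1283) = 0.80279185
  phi_33 = 0.33468725 / 0.80279185 = 0.4169.
Therefore phi_{33} = 0.4169.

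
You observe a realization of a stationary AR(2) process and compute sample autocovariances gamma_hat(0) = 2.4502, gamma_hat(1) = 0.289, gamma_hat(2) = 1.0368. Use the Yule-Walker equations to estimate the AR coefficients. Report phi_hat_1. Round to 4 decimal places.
\hat\phi_{1} = 0.0690

The Yule-Walker equations for an AR(p) process read, in matrix form,
  Gamma_p phi = r_p,   with   (Gamma_p)_{ij} = gamma(|i - j|),
                       (r_p)_i = gamma(i),   i,j = 1..p.
Substitute the sample gammas (Toeplitz matrix and right-hand side of size 2):
  Gamma_p = [[2.4502, 0.289], [0.289, 2.4502]]
  r_p     = [0.289, 1.0368]
Written out:
  2.4502 phi_1 + 0.289 phi_2 = 0.289
  0.289 phi_1 + 2.4502 phi_2 = 1.0368
Solve by Cramer's rule:
  det = gamma(0)^2 - gamma(1)^2 = (2.4502)^2 - (0.289)^2 = 6.00348004 - 0.083521 = 5.91995904
  phi_hat_1 = [gamma(1) gamma(0) - gamma(1) gamma(2)] / det = [(0.289)(2.4502) - (0.289)(1.0368)] / 5.91995904 = 0.4084726 / 5.91995904 = 0.069
  phi_hat_2 = [gamma(0) gamma(2) - gamma(1)^2] / det = [(2.4502)(1.0368) - (0.289)^2] / 5.91995904 = 2.45684636 / 5.91995904 = 0.415
So phi_hat = [0.0690, 0.4150].
Therefore phi_hat_1 = 0.0690.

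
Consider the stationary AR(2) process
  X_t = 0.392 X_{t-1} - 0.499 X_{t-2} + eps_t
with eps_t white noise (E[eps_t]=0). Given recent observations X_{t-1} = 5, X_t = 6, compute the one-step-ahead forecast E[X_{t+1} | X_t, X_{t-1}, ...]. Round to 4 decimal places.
E[X_{t+1} \mid \mathcal F_t] = -0.1430

For an AR(p) model X_t = c + sum_i phi_i X_{t-i} + eps_t, the
one-step-ahead conditional mean is
  E[X_{t+1} | X_t, ...] = c + sum_i phi_i X_{t+1-i}.
Substitute known values:
  E[X_{t+1} | ...] = (0.392) * (6) + (-0.499) * (5)
                   = -0.1430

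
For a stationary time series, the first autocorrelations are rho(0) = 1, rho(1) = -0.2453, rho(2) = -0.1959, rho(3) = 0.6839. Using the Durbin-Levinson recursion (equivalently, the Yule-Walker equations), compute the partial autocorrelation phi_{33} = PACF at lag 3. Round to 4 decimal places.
\phi_{33} = 0.6389

The PACF at lag k is phi_{kk}, the last component of the solution
to the Yule-Walker system G_k phi = r_k where
  (G_k)_{ij} = rho(|i - j|), (r_k)_i = rho(i), i,j = 1..k.
Equivalently, Durbin-Levinson gives phi_{kk} iteratively:
  phi_{11} = rho(1)
  phi_{kk} = [rho(k) - sum_{j=1..k-1} phi_{k-1,j} rho(k-j)]
            / [1 - sum_{j=1..k-1} phi_{k-1,j} rho(j)],
  phi_{k,j} = phi_{k-1,j} - phi_{kk} phi_{k-1,k-j},  j = 1..k-1.
Step k = 1:
  phi_11 = rho(1) = -0.2453.
Step k = 2:
  phi_22 = [rho(2) - phi_11 rho(1)] / [1 - phi_11 rho(1)] = [-0.1959 - (-0.2453)(-0.2453)] / [1 - (-0.2453)(-0.2453)]
         = -0.25607209 / 0.93982791 = -0.272467.
  Update: phi_21 = phi_11 - phi_22 phi_11 = -0.2453 - (-0.272467)(-0.2453) = -0.312136.
Step k = 3:
  phi_33 = [rho(3) - phi_21 rho(2) - phi_22 rho(1)] / [1 - phi_21 rho(1) - phi_22 rho(2)]
    numerator   = 0.6839 - (-0.312136)(-0.1959) - (-0.272467)(-0.2453) = 0.55591637
    denominator = 1 - (-0.312136)(-0.2453) - (-0.272467)(-0.1959) = 0.87005672
  phi_33 = 0.55591637 / 0.87005672 = 0.6389.
Therefore phi_{33} = 0.6389.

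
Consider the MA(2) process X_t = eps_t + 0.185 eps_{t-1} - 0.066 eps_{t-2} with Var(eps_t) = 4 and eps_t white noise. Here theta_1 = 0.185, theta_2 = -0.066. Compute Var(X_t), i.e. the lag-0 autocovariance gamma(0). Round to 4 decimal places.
\gamma(0) = 4.1543

For an MA(q) process X_t = eps_t + sum_i theta_i eps_{t-i} with
Var(eps_t) = sigma^2, the variance is
  gamma(0) = sigma^2 * (1 + sum_i theta_i^2).
  sum_i theta_i^2 = (0.185)^2 + (-0.066)^2 = 0.034225 + 0.004356 = 0.038581.
  gamma(0) = 4 * (1 + 0.038581) = 4 * 1.038581 = 4.154324, which rounds to 4.1543.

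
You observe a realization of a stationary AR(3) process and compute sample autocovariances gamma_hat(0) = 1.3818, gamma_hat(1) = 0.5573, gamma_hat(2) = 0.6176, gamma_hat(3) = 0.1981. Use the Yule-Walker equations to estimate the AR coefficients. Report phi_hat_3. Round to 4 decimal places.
\hat\phi_{3} = -0.1520

The Yule-Walker equations for an AR(p) process read, in matrix form,
  Gamma_p phi = r_p,   with   (Gamma_p)_{ij} = gamma(|i - j|),
                       (r_p)_i = gamma(i),   i,j = 1..p.
Substitute the sample gammas (Toeplitz matrix and right-hand side of size 3):
  Gamma_p = [[1.3818, 0.5573, 0.6176], [0.5573, 1.3818, 0.5573], [0.6176, 0.5573, 1.3818]]
  r_p     = [0.5573, 0.6176, 0.1981]
Written out (R1..R3):
  (R1) 1.3818 phi_1 + 0.5573 phi_2 + 0.6176 phi_3 = 0.5573
  (R2) 0.5573 phi_1 + 1.3818 phi_2 + 0.5573 phi_3 = 0.6176
  (R3) 0.6176 phi_1 + 0.5573 phi_2 + 1.3818 phi_3 = 0.1981
Gaussian elimination:
  R2 <- R2 - (0.5573/1.3818) R1 = R2 - (0.403315) R1:  1.157033 phi_2 + 0.308213 phi_3 = 0.392833
  R3 <- R3 - (0.6176/1.3818) R1 = R3 - (0.446953) R1:  0.308213 phi_2 + 1.105762 phi_3 = -0.050987
  R3 <- R3 - (0.308213/1.157033) R2 = R3 - (0.266382) R2:  1.023659 phi_3 = -0.155631
Back-substitution:
  phi_hat_3 = -0.155631 / 1.023659 = -0.152034
  phi_hat_2 = (0.392833 - (0.308213)(-0.152034)) / 1.157033 = 0.380017
  phi_hat_1 = (0.5573 - (0.5573)(0.380017) - (0.6176)(-0.152034)) / 1.3818 = 0.318
So phi_hat = [0.3180, 0.3800, -0.1520].
Therefore phi_hat_3 = -0.1520.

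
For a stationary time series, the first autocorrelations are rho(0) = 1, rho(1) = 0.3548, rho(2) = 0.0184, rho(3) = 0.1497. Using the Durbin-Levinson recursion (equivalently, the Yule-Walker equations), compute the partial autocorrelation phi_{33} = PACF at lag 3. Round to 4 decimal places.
\phi_{33} = 0.2160

The PACF at lag k is phi_{kk}, the last component of the solution
to the Yule-Walker system G_k phi = r_k where
  (G_k)_{ij} = rho(|i - j|), (r_k)_i = rho(i), i,j = 1..k.
Equivalently, Durbin-Levinson gives phi_{kk} iteratively:
  phi_{11} = rho(1)
  phi_{kk} = [rho(k) - sum_{j=1..k-1} phi_{k-1,j} rho(k-j)]
            / [1 - sum_{j=1..k-1} phi_{k-1,j} rho(j)],
  phi_{k,j} = phi_{k-1,j} - phi_{kk} phi_{k-1,k-j},  j = 1..k-1.
Step k = 1:
  phi_11 = rho(1) = 0.3548.
Step k = 2:
  phi_22 = [rho(2) - phi_11 rho(1)] / [1 - phi_11 rho(1)] = [0.0184 - (0.3548)(0.3548)] / [1 - (0.3548)(0.3548)]
         = -0.10748304 / 0.87411696 = -0.122962.
  Update: phi_21 = phi_11 - phi_22 phi_11 = 0.3548 - (-0.122962)(0.3548) = 0.398427.
Step k = 3:
  phi_33 = [rho(3) - phi_21 rho(2) - phi_22 rho(1)] / [1 - phi_21 rho(1) - phi_22 rho(2)]
    numerator   = 0.1497 - (0.398427)(0.0184) - (-0.122962)(0.3548) = 0.18599581
    denominator = 1 - (0.398427)(0.3548) - (-0.122962)(0.0184) = 0.86090065
  phi_33 = 0.18599581 / 0.86090065 = 0.216.
Therefore phi_{33} = 0.2160.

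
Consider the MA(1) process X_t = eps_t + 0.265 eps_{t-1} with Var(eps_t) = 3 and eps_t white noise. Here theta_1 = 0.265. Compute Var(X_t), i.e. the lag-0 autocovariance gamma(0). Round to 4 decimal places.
\gamma(0) = 3.2107

For an MA(q) process X_t = eps_t + sum_i theta_i eps_{t-i} with
Var(eps_t) = sigma^2, the variance is
  gamma(0) = sigma^2 * (1 + sum_i theta_i^2).
  sum_i theta_i^2 = (0.265)^2 = 0.070225.
  gamma(0) = 3 * (1 + 0.070225) = 3 * 1.070225 = 3.210675, which rounds to 3.2107.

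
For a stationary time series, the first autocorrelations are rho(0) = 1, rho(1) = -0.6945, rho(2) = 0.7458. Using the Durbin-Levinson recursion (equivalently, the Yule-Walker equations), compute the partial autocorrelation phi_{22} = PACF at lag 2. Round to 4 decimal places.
\phi_{22} = 0.5090

The PACF at lag k is phi_{kk}, the last component of the solution
to the Yule-Walker system G_k phi = r_k where
  (G_k)_{ij} = rho(|i - j|), (r_k)_i = rho(i), i,j = 1..k.
Equivalently, Durbin-Levinson gives phi_{kk} iteratively:
  phi_{11} = rho(1)
  phi_{kk} = [rho(k) - sum_{j=1..k-1} phi_{k-1,j} rho(k-j)]
            / [1 - sum_{j=1..k-1} phi_{k-1,j} rho(j)],
  phi_{k,j} = phi_{k-1,j} - phi_{kk} phi_{k-1,k-j},  j = 1..k-1.
Step k = 1:
  phi_11 = rho(1) = -0.6945.
Step k = 2:
  phi_22 = [rho(2) - phi_11 rho(1)] / [1 - phi_11 rho(1)] = [0.7458 - (-0.6945)(-0.6945)] / [1 - (-0.6945)(-0.6945)]
         = 0.26346975 / 0.51766975 = 0.509.
Therefore phi_{22} = 0.5090.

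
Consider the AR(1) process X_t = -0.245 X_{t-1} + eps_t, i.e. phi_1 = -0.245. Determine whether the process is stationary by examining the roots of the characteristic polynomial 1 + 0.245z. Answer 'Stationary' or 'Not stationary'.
\text{Stationary}

The AR(p) characteristic polynomial is P(z) = 1 + 0.245z.
Stationarity requires all roots to lie outside the unit circle, i.e. |z| > 1 for every root.
This is linear in z: 1 + (0.245) z = 0  =>  z = -1/(0.245) = -4.081633,  |z| = 4.081633.
Moduli of all roots: 4.0816.
All moduli strictly greater than 1? Yes.
Verdict: Stationary.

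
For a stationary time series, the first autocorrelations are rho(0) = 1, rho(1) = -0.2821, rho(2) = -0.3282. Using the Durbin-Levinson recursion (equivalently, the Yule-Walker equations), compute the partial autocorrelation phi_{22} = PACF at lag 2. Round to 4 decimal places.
\phi_{22} = -0.4430

The PACF at lag k is phi_{kk}, the last component of the solution
to the Yule-Walker system G_k phi = r_k where
  (G_k)_{ij} = rho(|i - j|), (r_k)_i = rho(i), i,j = 1..k.
Equivalently, Durbin-Levinson gives phi_{kk} iteratively:
  phi_{11} = rho(1)
  phi_{kk} = [rho(k) - sum_{j=1..k-1} phi_{k-1,j} rho(k-j)]
            / [1 - sum_{j=1..k-1} phi_{k-1,j} rho(j)],
  phi_{k,j} = phi_{k-1,j} - phi_{kk} phi_{k-1,k-j},  j = 1..k-1.
Step k = 1:
  phi_11 = rho(1) = -0.2821.
Step k = 2:
  phi_22 = [rho(2) - phi_11 rho(1)] / [1 - phi_11 rho(1)] = [-0.3282 - (-0.2821)(-0.2821)] / [1 - (-0.2821)(-0.2821)]
         = -0.40778041 / 0.92041959 = -0.443.
Therefore phi_{22} = -0.4430.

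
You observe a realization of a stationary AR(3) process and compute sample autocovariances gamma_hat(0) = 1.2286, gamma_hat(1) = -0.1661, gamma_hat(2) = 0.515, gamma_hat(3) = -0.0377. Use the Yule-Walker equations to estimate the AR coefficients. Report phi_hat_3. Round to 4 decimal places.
\hat\phi_{3} = 0.0710

The Yule-Walker equations for an AR(p) process read, in matrix form,
  Gamma_p phi = r_p,   with   (Gamma_p)_{ij} = gamma(|i - j|),
                       (r_p)_i = gamma(i),   i,j = 1..p.
Substitute the sample gammas (Toeplitz matrix and right-hand side of size 3):
  Gamma_p = [[1.2286, -0.1661, 0.515], [-0.1661, 1.2286, -0.1661], [0.515, -0.1661, 1.2286]]
  r_p     = [-0.1661, 0.515, -0.0377]
Written out (R1..R3):
  (R1) 1.2286 phi_1 - 0.1661 phi_2 + 0.515 phi_3 = -0.1661
  (R2) -0.1661 phi_1 + 1.2286 phi_2 - 0.1661 phi_3 = 0.515
  (R3) 0.515 phi_1 - 0.1661 phi_2 + 1.2286 phi_3 = -0.0377
Gaussian elimination:
  R2 <- R2 - (-0.1661/1.2286) R1 = R2 - (-0.135195) R1:  1.206144 phi_2 - 0.096475 phi_3 = 0.492544
  R3 <- R3 - (0.515/1.2286) R1 = R3 - (0.419176) R1:  -0.096475 phi_2 + 1.012724 phi_3 = 0.031925
  R3 <- R3 - (-0.096475/1.206144) R2 = R3 - (-0.079986) R2:  1.005008 phi_3 = 0.071322
Back-substitution:
  phi_hat_3 = 0.071322 / 1.005008 = 0.070967
  phi_hat_2 = (0.492544 - (-0.096475)(0.070967)) / 1.206144 = 0.414039
  phi_hat_1 = (-0.1661 - (-0.1661)(0.414039) - (0.515)(0.070967)) / 1.2286 = -0.108966
So phi_hat = [-0.1090, 0.4140, 0.0710].
Therefore phi_hat_3 = 0.0710.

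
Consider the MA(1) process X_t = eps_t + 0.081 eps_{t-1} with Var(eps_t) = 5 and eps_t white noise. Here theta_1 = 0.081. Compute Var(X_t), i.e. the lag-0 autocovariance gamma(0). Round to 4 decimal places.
\gamma(0) = 5.0328

For an MA(q) process X_t = eps_t + sum_i theta_i eps_{t-i} with
Var(eps_t) = sigma^2, the variance is
  gamma(0) = sigma^2 * (1 + sum_i theta_i^2).
  sum_i theta_i^2 = (0.081)^2 = 0.006561.
  gamma(0) = 5 * (1 + 0.006561) = 5 * 1.006561 = 5.032805, which rounds to 5.0328.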